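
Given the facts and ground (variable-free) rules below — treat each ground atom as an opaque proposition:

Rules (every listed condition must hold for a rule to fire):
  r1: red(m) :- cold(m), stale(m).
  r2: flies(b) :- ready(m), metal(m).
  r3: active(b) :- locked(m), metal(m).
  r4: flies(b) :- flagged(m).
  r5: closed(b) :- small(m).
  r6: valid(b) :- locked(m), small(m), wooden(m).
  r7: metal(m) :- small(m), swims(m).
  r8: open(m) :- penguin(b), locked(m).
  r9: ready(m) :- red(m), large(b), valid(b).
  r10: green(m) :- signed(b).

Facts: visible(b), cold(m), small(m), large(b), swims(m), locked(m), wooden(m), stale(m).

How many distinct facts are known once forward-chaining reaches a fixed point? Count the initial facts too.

Round 1: r1 [red(m) :- cold(m), stale(m).]; r5 [closed(b) :- small(m).]; r6 [valid(b) :- locked(m), small(m), wooden(m).]; r7 [metal(m) :- small(m), swims(m).]. New: red(m), closed(b), valid(b), metal(m).
Round 2: r3 [active(b) :- locked(m), metal(m).]; r9 [ready(m) :- red(m), large(b), valid(b).]. New: active(b), ready(m).
Round 3: r2 [flies(b) :- ready(m), metal(m).]. New: flies(b).
Closure: {active(b), closed(b), cold(m), flies(b), large(b), locked(m), metal(m), ready(m), red(m), small(m), stale(m), swims(m), valid(b), visible(b), wooden(m)} — 15 facts.

15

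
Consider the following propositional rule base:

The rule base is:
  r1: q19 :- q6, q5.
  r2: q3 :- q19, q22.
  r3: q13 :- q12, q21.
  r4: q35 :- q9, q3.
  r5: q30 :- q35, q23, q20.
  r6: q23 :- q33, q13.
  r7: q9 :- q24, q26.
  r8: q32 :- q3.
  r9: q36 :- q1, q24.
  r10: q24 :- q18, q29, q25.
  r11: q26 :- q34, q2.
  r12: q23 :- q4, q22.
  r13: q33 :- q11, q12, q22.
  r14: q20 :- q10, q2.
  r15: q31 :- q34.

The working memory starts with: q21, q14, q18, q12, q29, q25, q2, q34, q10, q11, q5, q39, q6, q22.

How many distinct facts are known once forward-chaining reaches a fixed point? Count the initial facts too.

27

[1] r1 [q19 :- q6, q5.]; r3 [q13 :- q12, q21.]; r10 [q24 :- q18, q29, q25.]; r11 [q26 :- q34, q2.]; r13 [q33 :- q11, q12, q22.]; r14 [q20 :- q10, q2.]; r15 [q31 :- q34.]. ⇒ new: q19, q13, q24, q26, q33, q20, q31.
[2] r2 [q3 :- q19, q22.]; r6 [q23 :- q33, q13.]; r7 [q9 :- q24, q26.]. ⇒ new: q3, q23, q9.
[3] r4 [q35 :- q9, q3.]; r8 [q32 :- q3.]. ⇒ new: q35, q32.
[4] r5 [q30 :- q35, q23, q20.]. ⇒ new: q30.
Closure: {q10, q11, q12, q13, q14, q18, q19, q2, q20, q21, q22, q23, q24, q25, q26, q29, q3, q30, q31, q32, q33, q34, q35, q39, q5, q6, q9} — 27 facts.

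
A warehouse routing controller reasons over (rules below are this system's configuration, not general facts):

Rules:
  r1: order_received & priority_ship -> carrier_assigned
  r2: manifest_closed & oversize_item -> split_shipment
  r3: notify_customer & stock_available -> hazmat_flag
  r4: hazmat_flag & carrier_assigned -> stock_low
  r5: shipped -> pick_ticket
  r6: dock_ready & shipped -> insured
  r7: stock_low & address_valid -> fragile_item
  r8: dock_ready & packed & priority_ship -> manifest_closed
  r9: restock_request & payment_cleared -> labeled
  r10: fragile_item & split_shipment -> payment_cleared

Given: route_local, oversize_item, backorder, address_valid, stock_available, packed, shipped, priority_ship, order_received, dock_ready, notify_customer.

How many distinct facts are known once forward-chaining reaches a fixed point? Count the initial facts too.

20

Round 1 — r1, r3, r5, r6, r8, derive carrier_assigned, hazmat_flag, pick_ticket, insured, manifest_closed.
Round 2 — r2, r4, derive split_shipment, stock_low.
Round 3 — r7, derive fragile_item.
Round 4 — r10, derive payment_cleared.
Closure: {address_valid, backorder, carrier_assigned, dock_ready, fragile_item, hazmat_flag, insured, manifest_closed, notify_customer, order_received, oversize_item, packed, payment_cleared, pick_ticket, priority_ship, route_local, shipped, split_shipment, stock_available, stock_low} — 20 facts.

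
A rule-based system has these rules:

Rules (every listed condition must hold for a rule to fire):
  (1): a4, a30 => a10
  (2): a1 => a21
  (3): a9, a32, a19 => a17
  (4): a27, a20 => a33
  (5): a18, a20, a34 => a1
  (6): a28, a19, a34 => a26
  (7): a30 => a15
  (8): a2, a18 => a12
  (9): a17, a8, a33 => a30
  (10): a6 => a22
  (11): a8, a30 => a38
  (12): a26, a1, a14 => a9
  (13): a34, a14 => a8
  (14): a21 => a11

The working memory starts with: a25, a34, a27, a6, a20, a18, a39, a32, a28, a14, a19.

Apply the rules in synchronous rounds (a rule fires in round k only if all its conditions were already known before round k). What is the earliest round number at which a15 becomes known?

5

Round 1 — (4), (5), (6), (10), (13), derive a33, a1, a26, a22, a8.
Round 2 — (2), (12), derive a21, a9.
Round 3 — (3), (14), derive a17, a11.
Round 4 — (9), derive a30.
Round 5 — (7), (11), derive a15, a38.
a15 first appears in round 5.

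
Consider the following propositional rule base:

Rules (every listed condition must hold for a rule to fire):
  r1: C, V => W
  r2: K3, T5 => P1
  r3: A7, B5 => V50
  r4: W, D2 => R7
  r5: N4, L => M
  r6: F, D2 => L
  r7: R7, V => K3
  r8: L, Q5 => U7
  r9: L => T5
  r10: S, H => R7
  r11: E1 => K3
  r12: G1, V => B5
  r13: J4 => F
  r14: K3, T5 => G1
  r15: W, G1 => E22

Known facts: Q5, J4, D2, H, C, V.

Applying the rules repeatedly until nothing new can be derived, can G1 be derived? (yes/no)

Round 1 — r1, r13, derive W, F.
Round 2 — r4, r6, derive R7, L.
Round 3 — r7, r8, r9, derive K3, U7, T5.
Round 4 — r2, r14, derive P1, G1.
Round 5 — r12, r15, derive B5, E22.
G1 appears in round 4, so it is derivable.

yes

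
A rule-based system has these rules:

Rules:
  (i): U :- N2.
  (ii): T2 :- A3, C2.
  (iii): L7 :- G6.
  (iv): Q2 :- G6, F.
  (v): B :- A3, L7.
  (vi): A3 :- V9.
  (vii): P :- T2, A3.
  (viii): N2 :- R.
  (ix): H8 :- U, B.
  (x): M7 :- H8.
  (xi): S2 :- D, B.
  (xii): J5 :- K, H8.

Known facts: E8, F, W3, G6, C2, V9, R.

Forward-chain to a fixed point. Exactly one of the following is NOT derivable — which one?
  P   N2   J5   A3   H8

J5

[1] (iii) [L7 :- G6.]; (iv) [Q2 :- G6, F.]; (vi) [A3 :- V9.]; (viii) [N2 :- R.]. ⇒ new: L7, Q2, A3, N2.
[2] (i) [U :- N2.]; (ii) [T2 :- A3, C2.]; (v) [B :- A3, L7.]. ⇒ new: U, T2, B.
[3] (vii) [P :- T2, A3.]; (ix) [H8 :- U, B.]. ⇒ new: P, H8.
[4] (x) [M7 :- H8.]. ⇒ new: M7.
Derived: A3 (round 1), P (round 3), H8 (round 3), N2 (round 1). J5 never appears in any round.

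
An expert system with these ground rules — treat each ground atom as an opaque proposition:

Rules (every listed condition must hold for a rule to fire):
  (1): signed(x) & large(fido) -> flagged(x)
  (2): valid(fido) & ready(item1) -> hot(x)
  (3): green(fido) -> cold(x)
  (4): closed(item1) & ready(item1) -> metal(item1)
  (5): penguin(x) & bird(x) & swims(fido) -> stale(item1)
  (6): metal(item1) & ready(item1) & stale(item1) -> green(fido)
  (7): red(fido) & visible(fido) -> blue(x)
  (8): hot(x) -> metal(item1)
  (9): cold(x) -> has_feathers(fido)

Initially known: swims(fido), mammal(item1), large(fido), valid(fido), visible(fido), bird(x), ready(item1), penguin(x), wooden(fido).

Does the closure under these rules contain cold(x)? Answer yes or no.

Round 1 fires (2), (5), giving hot(x), stale(item1).
Round 2 fires (8), giving metal(item1).
Round 3 fires (6), giving green(fido).
Round 4 fires (3), giving cold(x).
Round 5 fires (9), giving has_feathers(fido).
cold(x) appears in round 4, so it is derivable.

yes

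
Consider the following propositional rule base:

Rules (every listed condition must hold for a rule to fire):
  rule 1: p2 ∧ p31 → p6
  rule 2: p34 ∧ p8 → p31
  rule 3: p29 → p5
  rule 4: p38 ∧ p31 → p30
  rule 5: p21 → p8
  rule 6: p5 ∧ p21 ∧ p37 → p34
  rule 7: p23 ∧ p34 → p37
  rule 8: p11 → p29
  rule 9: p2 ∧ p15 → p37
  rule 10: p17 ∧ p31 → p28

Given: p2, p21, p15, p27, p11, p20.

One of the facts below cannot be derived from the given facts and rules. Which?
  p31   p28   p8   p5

Round 1 — rule 5, rule 8, rule 9, derive p8, p29, p37.
Round 2 — rule 3, derive p5.
Round 3 — rule 6, derive p34.
Round 4 — rule 2, derive p31.
Round 5 — rule 1, derive p6.
Derived: p5 (round 2), p8 (round 1), p31 (round 4). p28 never appears in any round.

p28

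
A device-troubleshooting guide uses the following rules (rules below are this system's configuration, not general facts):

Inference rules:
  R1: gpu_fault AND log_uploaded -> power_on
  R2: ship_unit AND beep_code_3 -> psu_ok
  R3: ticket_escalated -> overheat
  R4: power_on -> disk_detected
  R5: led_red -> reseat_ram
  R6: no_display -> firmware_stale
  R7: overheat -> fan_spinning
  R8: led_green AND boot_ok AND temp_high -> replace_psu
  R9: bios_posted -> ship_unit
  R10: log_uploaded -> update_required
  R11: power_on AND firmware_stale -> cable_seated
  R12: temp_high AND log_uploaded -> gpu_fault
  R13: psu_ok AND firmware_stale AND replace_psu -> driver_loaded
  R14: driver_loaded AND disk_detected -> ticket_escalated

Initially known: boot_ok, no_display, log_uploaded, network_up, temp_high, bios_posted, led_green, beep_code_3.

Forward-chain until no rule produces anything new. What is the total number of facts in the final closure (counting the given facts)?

21

Round 1: R6 [no_display -> firmware_stale]; R8 [led_green AND boot_ok AND temp_high -> replace_psu]; R9 [bios_posted -> ship_unit]; R10 [log_uploaded -> update_required]; R12 [temp_high AND log_uploaded -> gpu_fault]. New: firmware_stale, replace_psu, ship_unit, update_required, gpu_fault.
Round 2: R1 [gpu_fault AND log_uploaded -> power_on]; R2 [ship_unit AND beep_code_3 -> psu_ok]. New: power_on, psu_ok.
Round 3: R4 [power_on -> disk_detected]; R11 [power_on AND firmware_stale -> cable_seated]; R13 [psu_ok AND firmware_stale AND replace_psu -> driver_loaded]. New: disk_detected, cable_seated, driver_loaded.
Round 4: R14 [driver_loaded AND disk_detected -> ticket_escalated]. New: ticket_escalated.
Round 5: R3 [ticket_escalated -> overheat]. New: overheat.
Round 6: R7 [overheat -> fan_spinning]. New: fan_spinning.
Closure: {beep_code_3, bios_posted, boot_ok, cable_seated, disk_detected, driver_loaded, fan_spinning, firmware_stale, gpu_fault, led_green, log_uploaded, network_up, no_display, overheat, power_on, psu_ok, replace_psu, ship_unit, temp_high, ticket_escalated, update_required} — 21 facts.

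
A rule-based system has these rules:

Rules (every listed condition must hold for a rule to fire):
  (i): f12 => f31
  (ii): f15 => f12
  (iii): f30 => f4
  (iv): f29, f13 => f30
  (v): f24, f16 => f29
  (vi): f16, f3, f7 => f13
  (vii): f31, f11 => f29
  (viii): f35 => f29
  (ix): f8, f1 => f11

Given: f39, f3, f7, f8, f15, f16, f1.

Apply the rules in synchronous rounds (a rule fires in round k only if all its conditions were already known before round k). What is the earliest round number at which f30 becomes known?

4

Round 1: (ii) [f15 => f12]; (vi) [f16, f3, f7 => f13]; (ix) [f8, f1 => f11]. Adds f12, f13, f11.
Round 2: (i) [f12 => f31]. Adds f31.
Round 3: (vii) [f31, f11 => f29]. Adds f29.
Round 4: (iv) [f29, f13 => f30]. Adds f30.
f30 first appears in round 4.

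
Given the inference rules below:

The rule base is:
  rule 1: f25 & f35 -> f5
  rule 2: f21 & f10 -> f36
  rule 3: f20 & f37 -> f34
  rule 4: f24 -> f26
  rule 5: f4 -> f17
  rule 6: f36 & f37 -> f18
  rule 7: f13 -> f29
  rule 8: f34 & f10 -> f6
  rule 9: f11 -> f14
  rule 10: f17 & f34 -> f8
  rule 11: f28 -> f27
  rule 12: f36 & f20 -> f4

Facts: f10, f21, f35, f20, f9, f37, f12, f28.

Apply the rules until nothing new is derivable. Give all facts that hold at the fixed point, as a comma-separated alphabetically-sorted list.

Round 1 fires rule 2, rule 3, rule 11, giving f36, f34, f27.
Round 2 fires rule 6, rule 8, rule 12, giving f18, f6, f4.
Round 3 fires rule 5, giving f17.
Round 4 fires rule 10, giving f8.

f10, f12, f17, f18, f20, f21, f27, f28, f34, f35, f36, f37, f4, f6, f8, f9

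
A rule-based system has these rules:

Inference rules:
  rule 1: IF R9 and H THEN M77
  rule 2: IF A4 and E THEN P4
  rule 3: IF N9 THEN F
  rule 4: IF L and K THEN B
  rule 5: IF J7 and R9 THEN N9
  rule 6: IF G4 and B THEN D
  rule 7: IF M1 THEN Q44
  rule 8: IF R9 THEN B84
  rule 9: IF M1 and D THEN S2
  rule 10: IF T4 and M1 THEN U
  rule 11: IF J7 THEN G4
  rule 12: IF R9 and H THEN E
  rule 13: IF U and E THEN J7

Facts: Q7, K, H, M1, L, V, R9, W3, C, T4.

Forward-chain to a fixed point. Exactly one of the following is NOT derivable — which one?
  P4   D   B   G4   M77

P4

Round 1 fires rule 1, rule 4, rule 7, rule 8, rule 10, rule 12, giving M77, B, Q44, B84, U, E.
Round 2 fires rule 13, giving J7.
Round 3 fires rule 5, rule 11, giving N9, G4.
Round 4 fires rule 3, rule 6, giving F, D.
Round 5 fires rule 9, giving S2.
Derived: M77 (round 1), G4 (round 3), B (round 1), D (round 4). P4 never appears in any round.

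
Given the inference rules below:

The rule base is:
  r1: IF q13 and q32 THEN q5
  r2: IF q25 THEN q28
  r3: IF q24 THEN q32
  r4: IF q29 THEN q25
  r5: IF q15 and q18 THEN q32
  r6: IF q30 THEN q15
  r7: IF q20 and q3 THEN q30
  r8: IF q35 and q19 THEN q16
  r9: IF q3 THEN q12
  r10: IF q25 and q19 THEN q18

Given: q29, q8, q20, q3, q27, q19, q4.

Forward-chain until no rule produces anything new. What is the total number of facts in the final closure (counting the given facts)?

14

Round 1 — r4, r7, r9, derive q25, q30, q12.
Round 2 — r2, r6, r10, derive q28, q15, q18.
Round 3 — r5, derive q32.
Closure: {q12, q15, q18, q19, q20, q25, q27, q28, q29, q3, q30, q32, q4, q8} — 14 facts.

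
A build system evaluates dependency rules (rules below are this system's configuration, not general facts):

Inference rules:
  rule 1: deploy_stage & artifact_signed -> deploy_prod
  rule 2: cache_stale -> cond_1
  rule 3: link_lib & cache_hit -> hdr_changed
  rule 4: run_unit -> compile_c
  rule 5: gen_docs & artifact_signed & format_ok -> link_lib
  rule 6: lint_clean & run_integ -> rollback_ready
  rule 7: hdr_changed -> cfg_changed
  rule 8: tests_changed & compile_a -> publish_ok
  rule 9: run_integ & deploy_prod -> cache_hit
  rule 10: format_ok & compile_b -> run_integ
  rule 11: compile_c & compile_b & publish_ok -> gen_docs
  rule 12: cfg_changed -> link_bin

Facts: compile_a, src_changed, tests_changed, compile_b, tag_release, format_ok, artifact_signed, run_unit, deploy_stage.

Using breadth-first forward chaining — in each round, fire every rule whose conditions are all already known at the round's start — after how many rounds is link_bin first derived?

[1] rule 1 [deploy_stage & artifact_signed -> deploy_prod]; rule 4 [run_unit -> compile_c]; rule 8 [tests_changed & compile_a -> publish_ok]; rule 10 [format_ok & compile_b -> run_integ]. ⇒ new: deploy_prod, compile_c, publish_ok, run_integ.
[2] rule 9 [run_integ & deploy_prod -> cache_hit]; rule 11 [compile_c & compile_b & publish_ok -> gen_docs]. ⇒ new: cache_hit, gen_docs.
[3] rule 5 [gen_docs & artifact_signed & format_ok -> link_lib]. ⇒ new: link_lib.
[4] rule 3 [link_lib & cache_hit -> hdr_changed]. ⇒ new: hdr_changed.
[5] rule 7 [hdr_changed -> cfg_changed]. ⇒ new: cfg_changed.
[6] rule 12 [cfg_changed -> link_bin]. ⇒ new: link_bin.
link_bin first appears in round 6.

6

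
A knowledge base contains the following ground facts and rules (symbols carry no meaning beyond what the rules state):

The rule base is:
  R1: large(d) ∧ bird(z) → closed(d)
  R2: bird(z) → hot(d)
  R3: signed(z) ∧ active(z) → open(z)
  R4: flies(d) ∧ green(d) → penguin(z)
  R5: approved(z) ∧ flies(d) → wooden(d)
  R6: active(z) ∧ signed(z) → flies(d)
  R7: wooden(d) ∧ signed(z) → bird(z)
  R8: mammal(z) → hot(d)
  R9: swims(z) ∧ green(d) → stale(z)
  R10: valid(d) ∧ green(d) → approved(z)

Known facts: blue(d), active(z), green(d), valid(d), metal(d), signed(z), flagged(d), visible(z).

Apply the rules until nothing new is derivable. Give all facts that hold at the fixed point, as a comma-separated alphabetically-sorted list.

Round 1 — R3, R6, R10, derive open(z), flies(d), approved(z).
Round 2 — R4, R5, derive penguin(z), wooden(d).
Round 3 — R7, derive bird(z).
Round 4 — R2, derive hot(d).

active(z), approved(z), bird(z), blue(d), flagged(d), flies(d), green(d), hot(d), metal(d), open(z), penguin(z), signed(z), valid(d), visible(z), wooden(d)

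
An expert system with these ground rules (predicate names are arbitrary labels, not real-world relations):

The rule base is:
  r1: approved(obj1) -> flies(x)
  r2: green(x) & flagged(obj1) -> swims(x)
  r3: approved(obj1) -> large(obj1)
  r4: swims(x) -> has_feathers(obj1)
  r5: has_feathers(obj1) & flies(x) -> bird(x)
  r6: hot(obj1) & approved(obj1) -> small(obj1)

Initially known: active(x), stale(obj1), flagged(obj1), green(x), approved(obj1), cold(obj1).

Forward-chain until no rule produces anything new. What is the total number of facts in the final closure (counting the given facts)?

Round 1 — r1, r2, r3, derive flies(x), swims(x), large(obj1).
Round 2 — r4, derive has_feathers(obj1).
Round 3 — r5, derive bird(x).
Closure: {active(x), approved(obj1), bird(x), cold(obj1), flagged(obj1), flies(x), green(x), has_feathers(obj1), large(obj1), stale(obj1), swims(x)} — 11 facts.

11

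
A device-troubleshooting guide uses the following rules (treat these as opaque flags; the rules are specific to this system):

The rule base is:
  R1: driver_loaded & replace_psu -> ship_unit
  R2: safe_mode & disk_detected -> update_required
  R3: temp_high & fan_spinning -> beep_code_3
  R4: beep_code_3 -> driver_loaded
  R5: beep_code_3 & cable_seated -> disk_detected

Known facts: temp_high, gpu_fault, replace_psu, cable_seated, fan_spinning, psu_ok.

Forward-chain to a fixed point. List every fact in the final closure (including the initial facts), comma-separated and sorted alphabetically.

beep_code_3, cable_seated, disk_detected, driver_loaded, fan_spinning, gpu_fault, psu_ok, replace_psu, ship_unit, temp_high

Round 1 fires R3, giving beep_code_3.
Round 2 fires R4, R5, giving driver_loaded, disk_detected.
Round 3 fires R1, giving ship_unit.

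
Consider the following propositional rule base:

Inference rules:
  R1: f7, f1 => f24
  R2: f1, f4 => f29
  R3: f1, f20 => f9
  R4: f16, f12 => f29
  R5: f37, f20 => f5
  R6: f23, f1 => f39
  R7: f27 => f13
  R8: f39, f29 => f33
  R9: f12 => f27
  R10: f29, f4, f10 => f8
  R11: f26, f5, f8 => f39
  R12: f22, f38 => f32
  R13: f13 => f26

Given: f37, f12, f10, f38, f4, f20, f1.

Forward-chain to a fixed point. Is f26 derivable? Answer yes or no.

yes

Round 1 — R2, R3, R5, R9, derive f29, f9, f5, f27.
Round 2 — R7, R10, derive f13, f8.
Round 3 — R13, derive f26.
Round 4 — R11, derive f39.
Round 5 — R8, derive f33.
f26 appears in round 3, so it is derivable.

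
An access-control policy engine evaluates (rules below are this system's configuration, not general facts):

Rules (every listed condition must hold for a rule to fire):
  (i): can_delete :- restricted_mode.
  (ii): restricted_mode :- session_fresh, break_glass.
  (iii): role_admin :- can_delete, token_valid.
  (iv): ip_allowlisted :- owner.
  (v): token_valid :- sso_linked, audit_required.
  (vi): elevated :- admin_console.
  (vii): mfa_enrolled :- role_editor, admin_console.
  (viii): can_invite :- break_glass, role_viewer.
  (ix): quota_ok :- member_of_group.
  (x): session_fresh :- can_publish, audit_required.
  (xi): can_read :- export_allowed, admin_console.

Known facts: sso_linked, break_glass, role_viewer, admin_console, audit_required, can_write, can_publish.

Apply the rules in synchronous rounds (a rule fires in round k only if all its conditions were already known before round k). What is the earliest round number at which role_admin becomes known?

Round 1 fires (v), (vi), (viii), (x), giving token_valid, elevated, can_invite, session_fresh.
Round 2 fires (ii), giving restricted_mode.
Round 3 fires (i), giving can_delete.
Round 4 fires (iii), giving role_admin.
role_admin first appears in round 4.

4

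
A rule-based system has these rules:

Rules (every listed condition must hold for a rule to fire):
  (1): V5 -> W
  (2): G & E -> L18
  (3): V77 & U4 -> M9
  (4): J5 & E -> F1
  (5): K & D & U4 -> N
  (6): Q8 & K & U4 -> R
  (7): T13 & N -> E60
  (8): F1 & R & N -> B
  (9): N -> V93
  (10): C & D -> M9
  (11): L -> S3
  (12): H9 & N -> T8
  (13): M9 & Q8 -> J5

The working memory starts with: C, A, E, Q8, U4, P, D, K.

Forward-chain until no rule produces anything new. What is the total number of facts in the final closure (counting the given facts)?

15

Round 1 fires (5), (6), (10), giving N, R, M9.
Round 2 fires (9), (13), giving V93, J5.
Round 3 fires (4), giving F1.
Round 4 fires (8), giving B.
Closure: {A, B, C, D, E, F1, J5, K, M9, N, P, Q8, R, U4, V93} — 15 facts.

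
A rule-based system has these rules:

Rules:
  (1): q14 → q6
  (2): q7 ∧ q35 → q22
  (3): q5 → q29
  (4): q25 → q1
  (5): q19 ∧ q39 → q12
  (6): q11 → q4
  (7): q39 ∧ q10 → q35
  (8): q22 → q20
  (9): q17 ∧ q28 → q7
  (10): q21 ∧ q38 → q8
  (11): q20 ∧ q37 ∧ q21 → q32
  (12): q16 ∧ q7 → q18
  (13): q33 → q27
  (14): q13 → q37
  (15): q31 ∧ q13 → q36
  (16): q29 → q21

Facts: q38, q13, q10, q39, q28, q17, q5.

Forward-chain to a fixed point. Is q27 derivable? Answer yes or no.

no

[1] (3) [q5 → q29]; (7) [q39 ∧ q10 → q35]; (9) [q17 ∧ q28 → q7]; (14) [q13 → q37]. ⇒ new: q29, q35, q7, q37.
[2] (2) [q7 ∧ q35 → q22]; (16) [q29 → q21]. ⇒ new: q22, q21.
[3] (8) [q22 → q20]; (10) [q21 ∧ q38 → q8]. ⇒ new: q20, q8.
[4] (11) [q20 ∧ q37 ∧ q21 → q32]. ⇒ new: q32.
Fixed point reached. q27 is concluded only by (13); (13) needs q33 (never derived).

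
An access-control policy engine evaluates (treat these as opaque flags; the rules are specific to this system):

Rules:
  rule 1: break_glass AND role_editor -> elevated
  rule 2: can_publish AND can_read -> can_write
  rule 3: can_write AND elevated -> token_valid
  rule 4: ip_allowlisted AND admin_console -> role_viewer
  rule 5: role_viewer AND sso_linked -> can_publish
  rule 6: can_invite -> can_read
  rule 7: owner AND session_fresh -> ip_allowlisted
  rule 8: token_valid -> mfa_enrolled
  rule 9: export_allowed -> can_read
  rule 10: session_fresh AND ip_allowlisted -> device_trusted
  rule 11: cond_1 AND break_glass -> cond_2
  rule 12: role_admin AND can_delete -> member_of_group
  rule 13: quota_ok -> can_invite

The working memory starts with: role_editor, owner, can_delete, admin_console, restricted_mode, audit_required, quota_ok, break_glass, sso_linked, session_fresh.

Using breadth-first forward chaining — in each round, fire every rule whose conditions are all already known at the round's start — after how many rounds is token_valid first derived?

5

Round 1 fires rule 1, rule 7, rule 13, giving elevated, ip_allowlisted, can_invite.
Round 2 fires rule 4, rule 6, rule 10, giving role_viewer, can_read, device_trusted.
Round 3 fires rule 5, giving can_publish.
Round 4 fires rule 2, giving can_write.
Round 5 fires rule 3, giving token_valid.
token_valid first appears in round 5.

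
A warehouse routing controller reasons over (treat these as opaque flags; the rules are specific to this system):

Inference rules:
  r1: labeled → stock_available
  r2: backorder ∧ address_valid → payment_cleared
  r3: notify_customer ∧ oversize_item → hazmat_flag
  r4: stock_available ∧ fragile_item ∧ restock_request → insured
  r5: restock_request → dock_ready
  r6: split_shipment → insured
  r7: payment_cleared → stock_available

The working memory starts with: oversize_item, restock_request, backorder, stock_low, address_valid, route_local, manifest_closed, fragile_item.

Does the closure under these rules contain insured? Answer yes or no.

Round 1: r2 [backorder ∧ address_valid → payment_cleared]; r5 [restock_request → dock_ready]. Adds payment_cleared, dock_ready.
Round 2: r7 [payment_cleared → stock_available]. Adds stock_available.
Round 3: r4 [stock_available ∧ fragile_item ∧ restock_request → insured]. Adds insured.
insured appears in round 3, so it is derivable.

yes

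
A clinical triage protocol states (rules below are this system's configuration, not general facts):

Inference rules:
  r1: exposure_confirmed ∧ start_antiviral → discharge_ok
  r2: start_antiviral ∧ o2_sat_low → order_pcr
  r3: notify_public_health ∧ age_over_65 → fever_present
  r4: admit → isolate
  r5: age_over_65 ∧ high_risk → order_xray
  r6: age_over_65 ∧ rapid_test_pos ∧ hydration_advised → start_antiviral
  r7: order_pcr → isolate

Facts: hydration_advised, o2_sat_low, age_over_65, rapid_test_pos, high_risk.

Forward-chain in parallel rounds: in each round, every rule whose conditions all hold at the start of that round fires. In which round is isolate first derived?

3

Round 1: r5 [age_over_65 ∧ high_risk → order_xray]; r6 [age_over_65 ∧ rapid_test_pos ∧ hydration_advised → start_antiviral]. Adds order_xray, start_antiviral.
Round 2: r2 [start_antiviral ∧ o2_sat_low → order_pcr]. Adds order_pcr.
Round 3: r7 [order_pcr → isolate]. Adds isolate.
isolate first appears in round 3.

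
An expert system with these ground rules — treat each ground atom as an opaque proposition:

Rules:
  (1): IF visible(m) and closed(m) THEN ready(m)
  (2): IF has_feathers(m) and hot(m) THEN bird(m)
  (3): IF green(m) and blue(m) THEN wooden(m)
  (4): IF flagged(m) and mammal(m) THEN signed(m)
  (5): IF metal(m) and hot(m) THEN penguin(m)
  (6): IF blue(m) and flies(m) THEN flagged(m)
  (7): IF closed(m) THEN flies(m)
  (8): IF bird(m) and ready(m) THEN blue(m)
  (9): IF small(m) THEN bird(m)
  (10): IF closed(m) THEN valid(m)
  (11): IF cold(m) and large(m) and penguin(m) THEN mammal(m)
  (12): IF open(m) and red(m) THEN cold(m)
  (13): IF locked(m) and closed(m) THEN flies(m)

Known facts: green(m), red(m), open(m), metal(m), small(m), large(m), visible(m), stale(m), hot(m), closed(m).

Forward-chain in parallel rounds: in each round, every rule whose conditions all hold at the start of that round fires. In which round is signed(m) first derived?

4

Round 1 — (1), (5), (7), (9), (10), (12), derive ready(m), penguin(m), flies(m), bird(m), valid(m), cold(m).
Round 2 — (8), (11), derive blue(m), mammal(m).
Round 3 — (3), (6), derive wooden(m), flagged(m).
Round 4 — (4), derive signed(m).
signed(m) first appears in round 4.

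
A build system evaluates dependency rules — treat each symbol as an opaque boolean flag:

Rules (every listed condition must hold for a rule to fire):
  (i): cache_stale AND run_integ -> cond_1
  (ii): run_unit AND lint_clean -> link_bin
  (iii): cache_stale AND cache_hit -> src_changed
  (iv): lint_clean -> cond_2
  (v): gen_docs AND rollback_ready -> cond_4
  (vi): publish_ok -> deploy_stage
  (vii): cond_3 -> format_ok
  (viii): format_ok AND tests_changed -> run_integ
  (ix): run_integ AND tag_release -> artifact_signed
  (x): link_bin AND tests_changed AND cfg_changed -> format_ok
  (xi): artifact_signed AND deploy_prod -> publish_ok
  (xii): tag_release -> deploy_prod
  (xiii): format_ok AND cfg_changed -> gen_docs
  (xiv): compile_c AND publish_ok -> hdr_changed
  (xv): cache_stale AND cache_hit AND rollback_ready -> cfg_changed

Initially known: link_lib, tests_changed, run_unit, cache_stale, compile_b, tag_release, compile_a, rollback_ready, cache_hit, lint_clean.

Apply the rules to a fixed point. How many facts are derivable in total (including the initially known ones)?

23

Round 1: (ii) [run_unit AND lint_clean -> link_bin]; (iii) [cache_stale AND cache_hit -> src_changed]; (iv) [lint_clean -> cond_2]; (xii) [tag_release -> deploy_prod]; (xv) [cache_stale AND cache_hit AND rollback_ready -> cfg_changed]. Adds link_bin, src_changed, cond_2, deploy_prod, cfg_changed.
Round 2: (x) [link_bin AND tests_changed AND cfg_changed -> format_ok]. Adds format_ok.
Round 3: (viii) [format_ok AND tests_changed -> run_integ]; (xiii) [format_ok AND cfg_changed -> gen_docs]. Adds run_integ, gen_docs.
Round 4: (i) [cache_stale AND run_integ -> cond_1]; (v) [gen_docs AND rollback_ready -> cond_4]; (ix) [run_integ AND tag_release -> artifact_signed]. Adds cond_1, cond_4, artifact_signed.
Round 5: (xi) [artifact_signed AND deploy_prod -> publish_ok]. Adds publish_ok.
Round 6: (vi) [publish_ok -> deploy_stage]. Adds deploy_stage.
Closure: {artifact_signed, cache_hit, cache_stale, cfg_changed, compile_a, compile_b, cond_1, cond_2, cond_4, deploy_prod, deploy_stage, format_ok, gen_docs, link_bin, link_lib, lint_clean, publish_ok, rollback_ready, run_integ, run_unit, src_changed, tag_release, tests_changed} — 23 facts.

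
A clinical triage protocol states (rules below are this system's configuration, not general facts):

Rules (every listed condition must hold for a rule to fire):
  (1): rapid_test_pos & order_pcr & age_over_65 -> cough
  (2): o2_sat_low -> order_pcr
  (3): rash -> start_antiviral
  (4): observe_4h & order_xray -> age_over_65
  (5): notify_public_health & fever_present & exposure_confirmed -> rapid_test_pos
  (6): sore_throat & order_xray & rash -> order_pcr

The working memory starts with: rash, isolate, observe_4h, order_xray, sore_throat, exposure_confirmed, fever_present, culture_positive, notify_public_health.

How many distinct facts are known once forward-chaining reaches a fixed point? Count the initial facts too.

14

Round 1: (3) [rash -> start_antiviral]; (4) [observe_4h & order_xray -> age_over_65]; (5) [notify_public_health & fever_present & exposure_confirmed -> rapid_test_pos]; (6) [sore_throat & order_xray & rash -> order_pcr]. Adds start_antiviral, age_over_65, rapid_test_pos, order_pcr.
Round 2: (1) [rapid_test_pos & order_pcr & age_over_65 -> cough]. Adds cough.
Closure: {age_over_65, cough, culture_positive, exposure_confirmed, fever_present, isolate, notify_public_health, observe_4h, order_pcr, order_xray, rapid_test_pos, rash, sore_throat, start_antiviral} — 14 facts.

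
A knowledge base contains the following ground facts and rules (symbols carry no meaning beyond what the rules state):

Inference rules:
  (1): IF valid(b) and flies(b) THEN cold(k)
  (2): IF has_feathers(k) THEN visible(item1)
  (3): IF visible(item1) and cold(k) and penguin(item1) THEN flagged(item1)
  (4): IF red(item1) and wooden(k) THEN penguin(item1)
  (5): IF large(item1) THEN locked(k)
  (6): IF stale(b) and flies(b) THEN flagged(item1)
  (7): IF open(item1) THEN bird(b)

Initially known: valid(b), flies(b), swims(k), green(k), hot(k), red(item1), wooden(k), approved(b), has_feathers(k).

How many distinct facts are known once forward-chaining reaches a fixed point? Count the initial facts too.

[1] (1) [IF valid(b) and flies(b) THEN cold(k)]; (2) [IF has_feathers(k) THEN visible(item1)]; (4) [IF red(item1) and wooden(k) THEN penguin(item1)]. ⇒ new: cold(k), visible(item1), penguin(item1).
[2] (3) [IF visible(item1) and cold(k) and penguin(item1) THEN flagged(item1)]. ⇒ new: flagged(item1).
Closure: {approved(b), cold(k), flagged(item1), flies(b), green(k), has_feathers(k), hot(k), penguin(item1), red(item1), swims(k), valid(b), visible(item1), wooden(k)} — 13 facts.

13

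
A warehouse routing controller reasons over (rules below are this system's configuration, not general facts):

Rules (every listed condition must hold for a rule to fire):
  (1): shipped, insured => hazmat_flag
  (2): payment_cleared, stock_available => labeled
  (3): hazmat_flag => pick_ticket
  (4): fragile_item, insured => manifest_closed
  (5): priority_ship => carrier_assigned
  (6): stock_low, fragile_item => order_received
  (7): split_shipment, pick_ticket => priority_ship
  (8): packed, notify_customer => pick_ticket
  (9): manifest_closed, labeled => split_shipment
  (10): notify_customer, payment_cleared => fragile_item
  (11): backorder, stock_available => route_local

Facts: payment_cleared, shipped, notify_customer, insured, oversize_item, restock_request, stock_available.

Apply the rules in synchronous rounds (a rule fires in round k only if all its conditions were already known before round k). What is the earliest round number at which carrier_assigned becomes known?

5

[1] (1) [shipped, insured => hazmat_flag]; (2) [payment_cleared, stock_available => labeled]; (10) [notify_customer, payment_cleared => fragile_item]. ⇒ new: hazmat_flag, labeled, fragile_item.
[2] (3) [hazmat_flag => pick_ticket]; (4) [fragile_item, insured => manifest_closed]. ⇒ new: pick_ticket, manifest_closed.
[3] (9) [manifest_closed, labeled => split_shipment]. ⇒ new: split_shipment.
[4] (7) [split_shipment, pick_ticket => priority_ship]. ⇒ new: priority_ship.
[5] (5) [priority_ship => carrier_assigned]. ⇒ new: carrier_assigned.
carrier_assigned first appears in round 5.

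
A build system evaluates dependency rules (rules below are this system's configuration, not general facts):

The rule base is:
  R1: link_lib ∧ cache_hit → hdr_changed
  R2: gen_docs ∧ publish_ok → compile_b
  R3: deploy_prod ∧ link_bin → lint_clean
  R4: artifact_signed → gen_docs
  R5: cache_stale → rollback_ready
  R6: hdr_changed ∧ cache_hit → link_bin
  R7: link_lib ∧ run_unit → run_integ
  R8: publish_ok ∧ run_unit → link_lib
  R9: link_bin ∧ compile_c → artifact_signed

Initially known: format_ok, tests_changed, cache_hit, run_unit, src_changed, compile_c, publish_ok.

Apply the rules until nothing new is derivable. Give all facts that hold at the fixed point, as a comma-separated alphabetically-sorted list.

Round 1 — R8, derive link_lib.
Round 2 — R1, R7, derive hdr_changed, run_integ.
Round 3 — R6, derive link_bin.
Round 4 — R9, derive artifact_signed.
Round 5 — R4, derive gen_docs.
Round 6 — R2, derive compile_b.

artifact_signed, cache_hit, compile_b, compile_c, format_ok, gen_docs, hdr_changed, link_bin, link_lib, publish_ok, run_integ, run_unit, src_changed, tests_changed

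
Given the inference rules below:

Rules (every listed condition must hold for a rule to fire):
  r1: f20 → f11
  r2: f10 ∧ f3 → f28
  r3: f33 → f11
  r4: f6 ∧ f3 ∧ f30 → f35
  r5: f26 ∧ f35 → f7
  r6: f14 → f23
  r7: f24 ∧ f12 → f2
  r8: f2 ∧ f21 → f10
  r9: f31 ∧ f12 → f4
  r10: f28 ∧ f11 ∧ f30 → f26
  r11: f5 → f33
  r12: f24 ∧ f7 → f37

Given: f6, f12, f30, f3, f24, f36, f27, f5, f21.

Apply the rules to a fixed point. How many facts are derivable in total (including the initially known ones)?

Round 1 — r4, r7, r11, derive f35, f2, f33.
Round 2 — r3, r8, derive f11, f10.
Round 3 — r2, derive f28.
Round 4 — r10, derive f26.
Round 5 — r5, derive f7.
Round 6 — r12, derive f37.
Closure: {f10, f11, f12, f2, f21, f24, f26, f27, f28, f3, f30, f33, f35, f36, f37, f5, f6, f7} — 18 facts.

18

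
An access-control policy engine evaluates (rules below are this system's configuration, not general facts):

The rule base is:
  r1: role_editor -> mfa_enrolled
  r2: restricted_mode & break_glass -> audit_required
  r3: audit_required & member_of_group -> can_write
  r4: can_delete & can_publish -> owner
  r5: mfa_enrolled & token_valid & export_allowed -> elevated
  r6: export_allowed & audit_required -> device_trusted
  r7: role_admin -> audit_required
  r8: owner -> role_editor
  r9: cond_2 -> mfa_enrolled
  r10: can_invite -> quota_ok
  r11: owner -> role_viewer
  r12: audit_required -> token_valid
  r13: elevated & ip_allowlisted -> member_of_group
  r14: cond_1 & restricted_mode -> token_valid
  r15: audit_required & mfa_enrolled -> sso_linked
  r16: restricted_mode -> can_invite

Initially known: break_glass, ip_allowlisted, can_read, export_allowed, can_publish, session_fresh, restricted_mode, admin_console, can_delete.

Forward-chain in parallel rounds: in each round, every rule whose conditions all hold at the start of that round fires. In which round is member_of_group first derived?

[1] r2 [restricted_mode & break_glass -> audit_required]; r4 [can_delete & can_publish -> owner]; r16 [restricted_mode -> can_invite]. ⇒ new: audit_required, owner, can_invite.
[2] r6 [export_allowed & audit_required -> device_trusted]; r8 [owner -> role_editor]; r10 [can_invite -> quota_ok]; r11 [owner -> role_viewer]; r12 [audit_required -> token_valid]. ⇒ new: device_trusted, role_editor, quota_ok, role_viewer, token_valid.
[3] r1 [role_editor -> mfa_enrolled]. ⇒ new: mfa_enrolled.
[4] r5 [mfa_enrolled & token_valid & export_allowed -> elevated]; r15 [audit_required & mfa_enrolled -> sso_linked]. ⇒ new: elevated, sso_linked.
[5] r13 [elevated & ip_allowlisted -> member_of_group]. ⇒ new: member_of_group.
member_of_group first appears in round 5.

5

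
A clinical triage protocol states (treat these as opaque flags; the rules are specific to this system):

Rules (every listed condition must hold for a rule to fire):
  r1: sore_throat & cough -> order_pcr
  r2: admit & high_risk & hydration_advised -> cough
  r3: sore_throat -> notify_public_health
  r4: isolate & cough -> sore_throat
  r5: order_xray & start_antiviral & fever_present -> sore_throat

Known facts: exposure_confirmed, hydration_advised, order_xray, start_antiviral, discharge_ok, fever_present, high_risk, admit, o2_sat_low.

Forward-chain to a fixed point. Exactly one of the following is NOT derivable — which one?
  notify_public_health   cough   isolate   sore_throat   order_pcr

isolate

Round 1: r2 [admit & high_risk & hydration_advised -> cough]; r5 [order_xray & start_antiviral & fever_present -> sore_throat]. Adds cough, sore_throat.
Round 2: r1 [sore_throat & cough -> order_pcr]; r3 [sore_throat -> notify_public_health]. Adds order_pcr, notify_public_health.
Derived: notify_public_health (round 2), order_pcr (round 2), sore_throat (round 1), cough (round 1). isolate never appears in any round.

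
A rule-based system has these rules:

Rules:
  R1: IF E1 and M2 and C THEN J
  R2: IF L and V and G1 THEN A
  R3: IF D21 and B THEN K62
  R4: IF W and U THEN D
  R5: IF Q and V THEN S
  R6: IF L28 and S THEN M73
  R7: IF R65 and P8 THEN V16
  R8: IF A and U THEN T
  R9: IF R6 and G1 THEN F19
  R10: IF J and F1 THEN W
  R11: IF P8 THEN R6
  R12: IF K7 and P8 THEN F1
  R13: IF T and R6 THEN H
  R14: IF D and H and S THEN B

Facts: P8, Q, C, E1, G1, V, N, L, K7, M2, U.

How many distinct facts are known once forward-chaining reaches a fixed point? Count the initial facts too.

22

Round 1 — R1, R2, R5, R11, R12, derive J, A, S, R6, F1.
Round 2 — R8, R9, R10, derive T, F19, W.
Round 3 — R4, R13, derive D, H.
Round 4 — R14, derive B.
Closure: {A, B, C, D, E1, F1, F19, G1, H, J, K7, L, M2, N, P8, Q, R6, S, T, U, V, W} — 22 facts.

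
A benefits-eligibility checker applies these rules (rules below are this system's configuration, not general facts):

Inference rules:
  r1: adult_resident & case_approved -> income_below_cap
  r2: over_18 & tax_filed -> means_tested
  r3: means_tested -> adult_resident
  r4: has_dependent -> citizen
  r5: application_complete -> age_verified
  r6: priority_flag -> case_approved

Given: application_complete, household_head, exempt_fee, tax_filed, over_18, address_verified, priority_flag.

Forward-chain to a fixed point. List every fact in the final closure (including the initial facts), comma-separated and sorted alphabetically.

address_verified, adult_resident, age_verified, application_complete, case_approved, exempt_fee, household_head, income_below_cap, means_tested, over_18, priority_flag, tax_filed

Round 1: r2 [over_18 & tax_filed -> means_tested]; r5 [application_complete -> age_verified]; r6 [priority_flag -> case_approved]. Adds means_tested, age_verified, case_approved.
Round 2: r3 [means_tested -> adult_resident]. Adds adult_resident.
Round 3: r1 [adult_resident & case_approved -> income_below_cap]. Adds income_below_cap.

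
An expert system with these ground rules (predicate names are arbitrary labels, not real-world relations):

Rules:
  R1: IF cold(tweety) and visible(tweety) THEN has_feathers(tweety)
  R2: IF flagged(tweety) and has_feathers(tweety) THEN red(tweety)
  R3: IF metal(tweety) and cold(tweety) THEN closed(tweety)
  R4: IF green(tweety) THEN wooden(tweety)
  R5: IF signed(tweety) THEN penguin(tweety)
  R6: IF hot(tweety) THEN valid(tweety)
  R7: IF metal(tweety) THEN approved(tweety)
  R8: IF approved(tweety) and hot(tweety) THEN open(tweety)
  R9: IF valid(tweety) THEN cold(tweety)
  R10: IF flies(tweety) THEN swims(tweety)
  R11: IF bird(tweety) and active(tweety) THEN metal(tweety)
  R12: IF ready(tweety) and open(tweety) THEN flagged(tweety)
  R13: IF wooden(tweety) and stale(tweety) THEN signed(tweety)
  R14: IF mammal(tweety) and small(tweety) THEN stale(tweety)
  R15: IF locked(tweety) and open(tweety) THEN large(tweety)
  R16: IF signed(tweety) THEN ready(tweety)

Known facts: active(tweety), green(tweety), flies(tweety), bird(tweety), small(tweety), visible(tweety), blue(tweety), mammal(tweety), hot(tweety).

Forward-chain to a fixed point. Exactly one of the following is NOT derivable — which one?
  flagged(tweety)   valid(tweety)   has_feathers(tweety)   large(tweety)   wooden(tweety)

Round 1 — R4, R6, R10, R11, R14, derive wooden(tweety), valid(tweety), swims(tweety), metal(tweety), stale(tweety).
Round 2 — R7, R9, R13, derive approved(tweety), cold(tweety), signed(tweety).
Round 3 — R1, R3, R5, R8, R16, derive has_feathers(tweety), closed(tweety), penguin(tweety), open(tweety), ready(tweety).
Round 4 — R12, derive flagged(tweety).
Round 5 — R2, derive red(tweety).
Derived: wooden(tweety) (round 1), has_feathers(tweety) (round 3), valid(tweety) (round 1), flagged(tweety) (round 4). large(tweety) never appears in any round.

large(tweety)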